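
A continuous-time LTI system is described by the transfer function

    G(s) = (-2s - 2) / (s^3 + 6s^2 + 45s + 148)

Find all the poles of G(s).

The poles are the roots of the denominator s^3 + 6s^2 + 45s + 148 = 0.
Trying s = -4: the polynomial evaluates to 0, so (s + 4) is a factor.
Dividing out leaves s^2 + 2s + 37 = 0.
The quadratic formula then gives s = -1 ± 6j.

s = -1 + 6j, -1 - 6j, -4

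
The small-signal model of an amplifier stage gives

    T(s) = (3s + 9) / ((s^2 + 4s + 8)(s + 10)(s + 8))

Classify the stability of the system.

stable

The poles can be read from the denominator factors: s = -2 + 2j, -2 - 2j, -10, -8.
Since all poles lie strictly in the left half-plane, the system is stable.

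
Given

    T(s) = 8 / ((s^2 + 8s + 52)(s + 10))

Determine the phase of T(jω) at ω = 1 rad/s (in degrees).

At s = j1: numerator = 8, denominator = 502 + j131.
∠T = ∠num − ∠den = 0° − (14.626°) = -14.63°.

∠T(j1) ≈ -14.63°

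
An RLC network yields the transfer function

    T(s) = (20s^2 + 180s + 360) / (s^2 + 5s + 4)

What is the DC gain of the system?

T(0) = 90

Set s = 0: T(0) = (360) / (4) = 90.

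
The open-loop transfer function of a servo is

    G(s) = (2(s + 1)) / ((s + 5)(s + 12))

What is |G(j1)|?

|G(j1)| ≈ 0.04607

Substitute s = j1: numerator = 2 + j2, denominator = 59 + j17.
|G(j1)| = |2 + j2| / |59 + j17| = 2.8284 / 61.400 ≈ 0.04607.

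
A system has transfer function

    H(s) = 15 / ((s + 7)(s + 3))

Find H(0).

At s = 0 each factor (s + a) contributes a and each (s^2 + bs + c) contributes c.
H(0) = 15·1 / ((7) · (3)) = 15/21 = 5/7.

H(0) = 5/7 ≈ 0.7143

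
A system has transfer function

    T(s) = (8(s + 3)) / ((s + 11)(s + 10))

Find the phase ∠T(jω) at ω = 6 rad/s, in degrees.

At s = j6: numerator = 24 + j48, denominator = 74 + j126.
∠T = ∠num − ∠den = 63.435° − (59.574°) = 3.861°.

∠T(j6) ≈ 3.861°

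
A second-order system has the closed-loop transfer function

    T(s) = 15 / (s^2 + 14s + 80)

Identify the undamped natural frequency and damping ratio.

ωₙ ≈ 8.944 rad/s, ζ ≈ 0.7826

Compare the denominator to the standard form s^2 + 2ζωₙs + ωₙ².
ωₙ² = 80, so ωₙ = √80 ≈ 8.944 rad/s.
2ζωₙ = 14, so ζ = 14/(2·√80) ≈ 0.7826.
With ζ = 0.7826 the response is underdamped.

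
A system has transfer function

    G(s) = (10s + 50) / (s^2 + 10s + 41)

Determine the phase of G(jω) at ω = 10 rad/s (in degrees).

At s = j10: numerator = 50 + j100, denominator = -59 + j100.
∠G = ∠num − ∠den = 63.435° − (120.54°) = -57.11°.

∠G(j10) ≈ -57.11°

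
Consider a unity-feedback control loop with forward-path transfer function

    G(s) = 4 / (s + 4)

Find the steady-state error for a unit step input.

e_ss = 0.5000

G(s) has no poles at the origin.
This is a Type 0 system. Kp = lim_{s→0} G(s) = 4/4 = 1.
e_ss = 1/(1 + Kp) = 1/(1 + 1) = 1/2 ≈ 0.5000.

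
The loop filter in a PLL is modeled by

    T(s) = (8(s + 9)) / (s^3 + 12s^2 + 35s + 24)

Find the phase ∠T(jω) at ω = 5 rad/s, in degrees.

At s = j5: numerator = 72 + j40, denominator = -276 + j50.
∠T = ∠num − ∠den = 29.055° − (169.73°) = -140.7°.

∠T(j5) ≈ -140.7°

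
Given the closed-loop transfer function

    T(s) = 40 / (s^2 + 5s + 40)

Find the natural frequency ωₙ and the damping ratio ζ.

ωₙ ≈ 6.325 rad/s, ζ ≈ 0.3953

Compare the denominator to the standard form s^2 + 2ζωₙs + ωₙ².
ωₙ² = 40, so ωₙ = √40 ≈ 6.325 rad/s.
2ζωₙ = 5, so ζ = 5/(2·√40) ≈ 0.3953.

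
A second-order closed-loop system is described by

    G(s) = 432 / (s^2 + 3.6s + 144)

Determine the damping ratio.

Compare the denominator to the standard form s^2 + 2ζωₙs + ωₙ².
ωₙ² = 144, so ωₙ = 12 rad/s.
2ζωₙ = 3.6, so ζ = 3.6/(2·12) = 0.15.

ζ = 0.15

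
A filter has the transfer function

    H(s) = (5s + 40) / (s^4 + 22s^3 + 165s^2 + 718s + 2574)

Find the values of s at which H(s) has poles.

s = -1 + 5j, -1 - 5j, -9, -11

The poles are the roots of the denominator s^4 + 22s^3 + 165s^2 + 718s + 2574 = 0.
Trying s = -9: the polynomial evaluates to 0, so (s + 9) is a factor.
Dividing out leaves s^3 + 13s^2 + 48s + 286 = 0.
This factors further as (s^2 + 2s + 26)(s + 11) = 0.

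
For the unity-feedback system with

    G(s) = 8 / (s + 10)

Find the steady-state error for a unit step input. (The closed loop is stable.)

e_ss = 0.5556

G(s) has no poles at the origin.
This is a Type 0 system. Kp = lim_{s→0} G(s) = 8/10 = 4/5.
e_ss = 1/(1 + Kp) = 1/(1 + 4/5) = 5/9 ≈ 0.5556.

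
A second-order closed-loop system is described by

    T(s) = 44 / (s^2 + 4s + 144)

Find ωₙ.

ωₙ = 12 rad/s

Compare the denominator to the standard form s^2 + 2ζωₙs + ωₙ².
ωₙ² = 144, so ωₙ = 12 rad/s.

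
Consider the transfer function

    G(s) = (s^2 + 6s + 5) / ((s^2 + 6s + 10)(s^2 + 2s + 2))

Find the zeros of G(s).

Set the numerator to zero: s^2 + 6s + 5 = 0.
Factoring: (s + 1)(s + 5) = 0.

s = -1, -5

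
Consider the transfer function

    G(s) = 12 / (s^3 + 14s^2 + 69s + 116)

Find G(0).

Set s = 0: G(0) = (12) / (116) = 3/29.

G(0) = 3/29 ≈ 0.1034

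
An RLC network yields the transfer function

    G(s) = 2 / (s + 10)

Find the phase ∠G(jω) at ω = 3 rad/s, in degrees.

∠G(j3) ≈ -16.70°

At s = j3: numerator = 2, denominator = 10 + j3.
∠G = ∠num − ∠den = 0° − (16.699°) = -16.70°.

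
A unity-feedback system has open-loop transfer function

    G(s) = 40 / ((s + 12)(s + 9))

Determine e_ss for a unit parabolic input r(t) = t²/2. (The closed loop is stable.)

e_ss = ∞

G(s) has no poles at the origin.
This is a Type 0 system; Ka = lim_{s→0} s^2·G(s) = 0, so the steady-state error for a parabola input is infinite.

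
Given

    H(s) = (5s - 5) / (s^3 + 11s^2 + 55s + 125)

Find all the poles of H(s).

s = -5, -3 ± 4j

The poles are the roots of the denominator s^3 + 11s^2 + 55s + 125 = 0.
Trying s = -5: the polynomial evaluates to 0, so (s + 5) is a factor.
Dividing out leaves s^2 + 6s + 25 = 0.
The quadratic formula then gives s = -3 ± 4j.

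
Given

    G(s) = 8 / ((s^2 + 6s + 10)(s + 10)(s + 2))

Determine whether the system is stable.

The poles can be read from the denominator factors: s = -3 + j, -3 - j, -10, -2.
Since all poles lie strictly in the left half-plane, the system is stable.

stable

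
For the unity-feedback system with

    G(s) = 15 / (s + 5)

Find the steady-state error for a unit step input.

G(s) has no poles at the origin.
This is a Type 0 system. Kp = lim_{s→0} G(s) = 15/5 = 3.
e_ss = 1/(1 + Kp) = 1/(1 + 3) = 1/4 ≈ 0.2500.

e_ss = 0.2500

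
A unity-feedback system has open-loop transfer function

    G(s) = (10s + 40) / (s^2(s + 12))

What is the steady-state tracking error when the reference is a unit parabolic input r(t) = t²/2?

G(s) has 2 poles at the origin.
This is a Type 2 system. Ka = lim_{s→0} s^2·G(s) = 40/12 = 10/3.
e_ss = 1/Ka = 1/(10/3) = 3/10 ≈ 0.3000.

e_ss = 0.3000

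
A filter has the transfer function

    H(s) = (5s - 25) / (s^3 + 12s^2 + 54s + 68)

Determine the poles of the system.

s = -2, -5 ± 3j

The poles are the roots of the denominator s^3 + 12s^2 + 54s + 68 = 0.
Trying s = -2: the polynomial evaluates to 0, so (s + 2) is a factor.
Dividing out leaves s^2 + 10s + 34 = 0.
The quadratic formula then gives s = -5 ± 3j.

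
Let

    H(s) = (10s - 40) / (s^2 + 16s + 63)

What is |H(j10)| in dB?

|H(j10)|_dB ≈ -3.66 dB

Substitute s = j10: numerator = -40 + j100, denominator = -37 + j160.
|H(j10)| = |-40 + j100| / |-37 + j160| = 107.70 / 164.22 ≈ 0.6558.
In decibels: 20·log₁₀(0.6558) ≈ -3.66 dB.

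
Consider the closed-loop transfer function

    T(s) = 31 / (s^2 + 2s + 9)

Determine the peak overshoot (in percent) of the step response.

Comparing s^2 + 2s + 9 to s^2 + 2ζωₙs + ωₙ²: ωₙ = 3 rad/s and ζ = 2/(2·3) ≈ 0.3333.
%OS = 100·exp(−πζ/√(1−ζ²)) = 100·exp(−π·0.3333/√(1−0.3333²)) ≈ 32.9%.

%OS ≈ 32.9%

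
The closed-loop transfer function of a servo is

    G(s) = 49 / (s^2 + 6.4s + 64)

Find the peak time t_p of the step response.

t_p ≈ 0.4285 s

Comparing s^2 + 6.4s + 64 to s^2 + 2ζωₙs + ωₙ²: ωₙ = 8 rad/s and ζ = 6.4/(2·8) = 0.4.
ζωₙ = 6.4/2 = 3.2, so ω_d = ωₙ√(1−ζ²) = √(ωₙ² − (ζωₙ)²) = √(64 − 3.2²) = √53.76 ≈ 7.332 rad/s.
t_p = π/ω_d = π/7.332 ≈ 0.4285 s.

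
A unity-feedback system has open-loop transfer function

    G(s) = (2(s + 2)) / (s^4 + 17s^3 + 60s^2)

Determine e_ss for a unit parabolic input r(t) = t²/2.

G(s) has 2 poles at the origin.
This is a Type 2 system. Ka = lim_{s→0} s^2·G(s) = 4/60 = 1/15.
e_ss = 1/Ka = 1/(1/15) = 15.

e_ss = 15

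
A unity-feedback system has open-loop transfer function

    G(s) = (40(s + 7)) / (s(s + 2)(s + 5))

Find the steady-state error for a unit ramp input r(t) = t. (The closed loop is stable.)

G(s) has one pole at the origin.
This is a Type 1 system. Kv = lim_{s→0} s·G(s) = 280/10 = 28.
e_ss = 1/Kv = 1/(28) = 1/28 ≈ 0.03571.

e_ss = 0.03571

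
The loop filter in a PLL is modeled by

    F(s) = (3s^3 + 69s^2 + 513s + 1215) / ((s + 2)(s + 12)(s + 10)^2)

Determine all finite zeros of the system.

s = -9, -9, -5

Set the numerator to zero: 3s^3 + 69s^2 + 513s + 1215 = 0, i.e. 3·(s^3 + 23s^2 + 171s + 405) = 0.
Factoring: (s + 9)^2(s + 5) = 0.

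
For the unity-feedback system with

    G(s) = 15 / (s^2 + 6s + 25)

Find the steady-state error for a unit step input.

e_ss = 0.6250

G(s) has no poles at the origin.
This is a Type 0 system. Kp = lim_{s→0} G(s) = 15/25 = 3/5.
e_ss = 1/(1 + Kp) = 1/(1 + 3/5) = 5/8 ≈ 0.6250.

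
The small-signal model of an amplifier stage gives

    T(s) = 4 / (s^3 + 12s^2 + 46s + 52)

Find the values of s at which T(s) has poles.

The poles are the roots of the denominator s^3 + 12s^2 + 46s + 52 = 0.
Trying s = -2: the polynomial evaluates to 0, so (s + 2) is a factor.
Dividing out leaves s^2 + 10s + 26 = 0.
The quadratic formula then gives s = -5 ± 1j.

s = -5 + j, -5 - j, -2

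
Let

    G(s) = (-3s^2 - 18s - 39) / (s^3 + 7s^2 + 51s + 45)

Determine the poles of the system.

The poles are the roots of the denominator s^3 + 7s^2 + 51s + 45 = 0.
Trying s = -1: the polynomial evaluates to 0, so (s + 1) is a factor.
Dividing out leaves s^2 + 6s + 45 = 0.
The quadratic formula then gives s = -3 ± 6j.

s = -1, -3 ± 6j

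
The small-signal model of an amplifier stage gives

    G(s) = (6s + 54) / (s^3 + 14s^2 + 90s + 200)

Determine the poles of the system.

The poles are the roots of the denominator s^3 + 14s^2 + 90s + 200 = 0.
Trying s = -4: the polynomial evaluates to 0, so (s + 4) is a factor.
Dividing out leaves s^2 + 10s + 50 = 0.
The quadratic formula then gives s = -5 ± 5j.

s = -5 ± 5j, -4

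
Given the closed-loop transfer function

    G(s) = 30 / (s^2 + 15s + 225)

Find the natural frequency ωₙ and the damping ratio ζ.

Compare the denominator to the standard form s^2 + 2ζωₙs + ωₙ².
ωₙ² = 225, so ωₙ = 15 rad/s.
2ζωₙ = 15, so ζ = 15/(2·15) = 0.5.

ωₙ = 15 rad/s, ζ = 0.5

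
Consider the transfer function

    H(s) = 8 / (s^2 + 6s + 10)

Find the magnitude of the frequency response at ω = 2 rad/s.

Substitute s = j2: numerator = 8, denominator = 6 + j12.
|H(j2)| = |8| / |6 + j12| = 8 / 13.416 ≈ 0.5963.

|H(j2)| ≈ 0.5963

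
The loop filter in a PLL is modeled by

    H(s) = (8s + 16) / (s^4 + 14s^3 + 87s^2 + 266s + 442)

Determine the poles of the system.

s = -2 + 3j, -2 - 3j, -5 + 3j, -5 - 3j

The poles are the roots of the denominator s^4 + 14s^3 + 87s^2 + 266s + 442 = 0.
No real roots exist; factor into two real quadratics: (s^2 + 4s + 13)(s^2 + 10s + 34) = 0.
Each quadratic gives a conjugate pair via the quadratic formula.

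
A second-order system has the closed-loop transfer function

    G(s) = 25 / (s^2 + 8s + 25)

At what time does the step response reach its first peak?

t_p ≈ 1.047 s

Comparing s^2 + 8s + 25 to s^2 + 2ζωₙs + ωₙ²: ωₙ = 5 rad/s and ζ = 8/(2·5) = 0.8.
ζωₙ = 8/2 = 4, so ω_d = ωₙ√(1−ζ²) = √(ωₙ² − (ζωₙ)²) = √(25 − 4²) = √9 = 3 rad/s.
t_p = π/ω_d = π/3 ≈ 1.047 s.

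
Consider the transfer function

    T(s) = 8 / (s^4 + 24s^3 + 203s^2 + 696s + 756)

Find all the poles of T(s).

The poles are the roots of the denominator s^4 + 24s^3 + 203s^2 + 696s + 756 = 0.
Trying s = -6: the polynomial evaluates to 0, so (s + 6) is a factor.
Dividing out leaves s^3 + 18s^2 + 95s + 126 = 0.
This factors further as (s + 7)(s + 2)(s + 9) = 0.

s = -6, -7, -2, -9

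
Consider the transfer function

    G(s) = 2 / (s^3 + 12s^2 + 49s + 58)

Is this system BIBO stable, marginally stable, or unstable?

stable

The denominator s^3 + 12s^2 + 49s + 58 factors as (s^2 + 10s + 29)(s + 2), giving poles at s = -5 ± 2j, -2.
Since all poles lie strictly in the left half-plane, the system is stable.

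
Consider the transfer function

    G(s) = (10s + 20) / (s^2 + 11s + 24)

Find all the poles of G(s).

s = -8, -3

The poles are the roots of the denominator s^2 + 11s + 24 = 0.
Factoring: (s + 8)(s + 3) = 0, so s = -8 and s = -3.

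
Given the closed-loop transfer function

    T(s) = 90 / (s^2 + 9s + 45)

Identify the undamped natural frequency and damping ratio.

Compare the denominator to the standard form s^2 + 2ζωₙs + ωₙ².
ωₙ² = 45, so ωₙ = √45 ≈ 6.708 rad/s.
2ζωₙ = 9, so ζ = 9/(2·√45) ≈ 0.6708.

ωₙ ≈ 6.708 rad/s, ζ ≈ 0.6708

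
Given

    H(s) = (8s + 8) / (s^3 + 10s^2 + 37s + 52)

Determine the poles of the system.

s = -3 + 2j, -3 - 2j, -4

The poles are the roots of the denominator s^3 + 10s^2 + 37s + 52 = 0.
Trying s = -4: the polynomial evaluates to 0, so (s + 4) is a factor.
Dividing out leaves s^2 + 6s + 13 = 0.
The quadratic formula then gives s = -3 ± 2j.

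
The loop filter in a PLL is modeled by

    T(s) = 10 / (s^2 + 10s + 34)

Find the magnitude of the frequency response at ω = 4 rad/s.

Substitute s = j4: numerator = 10, denominator = 18 + j40.
|T(j4)| = |10| / |18 + j40| = 10 / 43.863 ≈ 0.2280.

|T(j4)| ≈ 0.2280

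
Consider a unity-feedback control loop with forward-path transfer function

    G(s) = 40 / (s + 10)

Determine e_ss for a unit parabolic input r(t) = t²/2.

e_ss = ∞

G(s) has no poles at the origin.
This is a Type 0 system; Ka = lim_{s→0} s^2·G(s) = 0, so the steady-state error for a parabola input is infinite.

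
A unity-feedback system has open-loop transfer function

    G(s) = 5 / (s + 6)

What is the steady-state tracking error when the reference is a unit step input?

G(s) has no poles at the origin.
This is a Type 0 system. Kp = lim_{s→0} G(s) = 5/6.
e_ss = 1/(1 + Kp) = 1/(1 + 5/6) = 6/11 ≈ 0.5455.

e_ss = 0.5455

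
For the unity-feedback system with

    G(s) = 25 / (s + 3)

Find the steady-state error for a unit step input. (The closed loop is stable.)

G(s) has no poles at the origin.
This is a Type 0 system. Kp = lim_{s→0} G(s) = 25/3.
e_ss = 1/(1 + Kp) = 1/(1 + 25/3) = 3/28 ≈ 0.1071.

e_ss = 0.1071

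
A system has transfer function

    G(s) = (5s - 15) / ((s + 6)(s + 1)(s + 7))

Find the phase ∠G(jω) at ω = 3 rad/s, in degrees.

∠G(j3) ≈ 13.67°

At s = j3: numerator = -15 + j15, denominator = -84 + j138.
∠G = ∠num − ∠den = 135° − (121.33°) = 13.67°.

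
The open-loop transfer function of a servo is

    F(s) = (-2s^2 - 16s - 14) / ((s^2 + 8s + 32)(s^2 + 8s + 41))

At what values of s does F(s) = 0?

Set the numerator to zero: -2s^2 - 16s - 14 = 0, i.e. -2·(s^2 + 8s + 7) = 0.
Factoring: (s + 1)(s + 7) = 0.

s = -1, -7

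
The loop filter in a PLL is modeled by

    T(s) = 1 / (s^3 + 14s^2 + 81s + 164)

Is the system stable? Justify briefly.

stable

The denominator s^3 + 14s^2 + 81s + 164 factors as (s^2 + 10s + 41)(s + 4), giving poles at s = -5 + 4j, -5 - 4j, -4.
Since all poles lie strictly in the left half-plane, the system is stable.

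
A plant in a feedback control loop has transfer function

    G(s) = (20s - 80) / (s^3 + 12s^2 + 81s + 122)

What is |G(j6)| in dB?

Substitute s = j6: numerator = -80 + j120, denominator = -310 + j270.
|G(j6)| = |-80 + j120| / |-310 + j270| = 144.22 / 411.10 ≈ 0.3508.
In decibels: 20·log₁₀(0.3508) ≈ -9.10 dB.

|G(j6)|_dB ≈ -9.10 dB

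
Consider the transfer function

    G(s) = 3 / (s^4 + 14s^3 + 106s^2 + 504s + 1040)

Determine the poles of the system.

s = -2 + 6j, -2 - 6j, -5 + j, -5 - j

The poles are the roots of the denominator s^4 + 14s^3 + 106s^2 + 504s + 1040 = 0.
No real roots exist; factor into two real quadratics: (s^2 + 4s + 40)(s^2 + 10s + 26) = 0.
Each quadratic gives a conjugate pair via the quadratic formula.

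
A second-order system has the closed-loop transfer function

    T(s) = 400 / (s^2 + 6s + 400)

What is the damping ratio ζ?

Compare the denominator to the standard form s^2 + 2ζωₙs + ωₙ².
ωₙ² = 400, so ωₙ = 20 rad/s.
2ζωₙ = 6, so ζ = 6/(2·20) = 0.15.

ζ = 0.15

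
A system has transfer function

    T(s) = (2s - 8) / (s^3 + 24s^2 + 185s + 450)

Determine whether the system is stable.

stable

The denominator s^3 + 24s^2 + 185s + 450 factors as (s + 9)(s + 5)(s + 10), giving poles at s = -9, -5, -10.
Since all poles lie strictly in the left half-plane, the system is stable.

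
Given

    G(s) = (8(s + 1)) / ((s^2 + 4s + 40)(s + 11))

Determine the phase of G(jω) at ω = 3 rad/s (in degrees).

At s = j3: numerator = 8 + j24, denominator = 305 + j225.
∠G = ∠num − ∠den = 71.565° − (36.416°) = 35.15°.

∠G(j3) ≈ 35.15°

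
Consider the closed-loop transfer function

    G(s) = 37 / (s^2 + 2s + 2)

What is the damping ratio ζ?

Compare the denominator to the standard form s^2 + 2ζωₙs + ωₙ².
ωₙ² = 2, so ωₙ = √2 ≈ 1.414 rad/s.
2ζωₙ = 2, so ζ = 2/(2·√2) ≈ 0.7071.

ζ ≈ 0.7071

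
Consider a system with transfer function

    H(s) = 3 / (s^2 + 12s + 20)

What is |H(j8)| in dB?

Substitute s = j8: numerator = 3, denominator = -44 + j96.
|H(j8)| = |3| / |-44 + j96| = 3 / 105.60 ≈ 0.02841.
In decibels: 20·log₁₀(0.02841) ≈ -30.9 dB.

|H(j8)|_dB ≈ -30.9 dB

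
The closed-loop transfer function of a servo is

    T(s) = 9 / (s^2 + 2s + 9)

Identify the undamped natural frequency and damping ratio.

Compare the denominator to the standard form s^2 + 2ζωₙs + ωₙ².
ωₙ² = 9, so ωₙ = 3 rad/s.
2ζωₙ = 2, so ζ = 2/(2·3) ≈ 0.3333.

ωₙ = 3 rad/s, ζ ≈ 0.3333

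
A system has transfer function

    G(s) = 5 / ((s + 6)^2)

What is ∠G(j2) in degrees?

∠G(j2) ≈ -36.87°

At s = j2: numerator = 5, denominator = 32 + j24.
∠G = ∠num − ∠den = 0° − (36.870°) = -36.87°.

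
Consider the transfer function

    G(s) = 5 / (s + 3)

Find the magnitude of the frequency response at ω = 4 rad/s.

Substitute s = j4: numerator = 5, denominator = 3 + j4.
|G(j4)| = |5| / |3 + j4| = 5 / 5 = 1.

|G(j4)| = 1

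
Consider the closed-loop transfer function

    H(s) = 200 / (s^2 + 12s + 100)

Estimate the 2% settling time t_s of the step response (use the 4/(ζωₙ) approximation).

Comparing s^2 + 12s + 100 to s^2 + 2ζωₙs + ωₙ²: ωₙ = 10 rad/s and ζ = 12/(2·10) = 0.6.
ζωₙ = 12/2 = 6, so t_s ≈ 4/(ζωₙ) = 4/6 ≈ 0.6667 s.

t_s ≈ 0.6667 s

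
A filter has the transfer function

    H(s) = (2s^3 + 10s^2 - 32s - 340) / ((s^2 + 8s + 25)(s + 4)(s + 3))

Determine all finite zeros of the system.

Set the numerator to zero: 2s^3 + 10s^2 - 32s - 340 = 0, i.e. 2·(s^3 + 5s^2 - 16s - 170) = 0.
Factoring: (s^2 + 10s + 34)(s - 5) = 0.

s = -5 + 3j, -5 - 3j, 5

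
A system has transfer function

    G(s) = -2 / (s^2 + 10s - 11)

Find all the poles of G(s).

The poles are the roots of the denominator s^2 + 10s - 11 = 0.
Factoring: (s - 1)(s + 11) = 0, so s = 1 and s = -11.

s = 1, -11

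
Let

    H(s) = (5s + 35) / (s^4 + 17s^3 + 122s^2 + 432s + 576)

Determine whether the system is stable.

The denominator s^4 + 17s^3 + 122s^2 + 432s + 576 factors as (s^2 + 8s + 32)(s + 3)(s + 6), giving poles at s = -4 + 4j, -4 - 4j, -3, -6.
Since all poles lie strictly in the left half-plane, the system is stable.

stable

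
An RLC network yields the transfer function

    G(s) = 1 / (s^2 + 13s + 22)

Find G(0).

G(0) = 1/22 ≈ 0.04545

Set s = 0: G(0) = (1) / (22) = 1/22.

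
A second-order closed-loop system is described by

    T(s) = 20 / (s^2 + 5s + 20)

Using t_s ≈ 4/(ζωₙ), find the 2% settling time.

Comparing s^2 + 5s + 20 to s^2 + 2ζωₙs + ωₙ²: ωₙ = √20 ≈ 4.472 rad/s and ζ = 5/(2·√20) ≈ 0.5590.
ζωₙ = 5/2 = 2.5, so t_s ≈ 4/(ζωₙ) = 4/2.5 = 1.600 s.

t_s ≈ 1.600 s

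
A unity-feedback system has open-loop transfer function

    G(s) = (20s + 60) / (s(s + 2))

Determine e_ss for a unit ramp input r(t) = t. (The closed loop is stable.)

e_ss = 0.03333

G(s) has one pole at the origin.
This is a Type 1 system. Kv = lim_{s→0} s·G(s) = 60/2 = 30.
e_ss = 1/Kv = 1/(30) = 1/30 ≈ 0.03333.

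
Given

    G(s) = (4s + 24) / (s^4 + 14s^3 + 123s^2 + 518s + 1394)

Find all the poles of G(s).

The poles are the roots of the denominator s^4 + 14s^3 + 123s^2 + 518s + 1394 = 0.
No real roots exist; factor into two real quadratics: (s^2 + 6s + 34)(s^2 + 8s + 41) = 0.
Each quadratic gives a conjugate pair via the quadratic formula.

s = -3 ± 5j, -4 ± 5j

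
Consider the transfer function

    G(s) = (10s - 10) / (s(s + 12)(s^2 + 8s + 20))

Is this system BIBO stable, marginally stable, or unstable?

marginally stable

The poles can be read from the denominator factors: s = 0, -12, -4 ± 2j.
Since the simple pole(s) at s = 0 lie on the jω-axis with none in the right half-plane, the system is marginally stable.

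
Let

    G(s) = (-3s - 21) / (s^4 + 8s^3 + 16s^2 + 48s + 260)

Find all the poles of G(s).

s = 1 ± 3j, -5 ± j

The poles are the roots of the denominator s^4 + 8s^3 + 16s^2 + 48s + 260 = 0.
No real roots exist; factor into two real quadratics: (s^2 - 2s + 10)(s^2 + 10s + 26) = 0.
Each quadratic gives a conjugate pair via the quadratic formula.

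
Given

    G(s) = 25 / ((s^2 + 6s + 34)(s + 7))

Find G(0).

At s = 0 each factor (s + a) contributes a and each (s^2 + bs + c) contributes c.
G(0) = 25·1 / ((34) · (7)) = 25/238 = 25/238.

G(0) = 25/238 ≈ 0.1050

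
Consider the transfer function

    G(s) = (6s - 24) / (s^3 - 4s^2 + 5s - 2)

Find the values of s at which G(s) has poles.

s = 2, 1, 1

The poles are the roots of the denominator s^3 - 4s^2 + 5s - 2 = 0.
Trying s = 2: the polynomial evaluates to 0, so (s - 2) is a factor.
Dividing out leaves s^2 - 2s + 1 = 0.
Factoring the quadratic: (s - 1)^2 = 0.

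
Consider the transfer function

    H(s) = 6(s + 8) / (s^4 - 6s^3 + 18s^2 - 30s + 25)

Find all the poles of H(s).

s = 1 + 2j, 1 - 2j, 2 + j, 2 - j

The poles are the roots of the denominator s^4 - 6s^3 + 18s^2 - 30s + 25 = 0.
No real roots exist; factor into two real quadratics: (s^2 - 2s + 5)(s^2 - 4s + 5) = 0.
Each quadratic gives a conjugate pair via the quadratic formula.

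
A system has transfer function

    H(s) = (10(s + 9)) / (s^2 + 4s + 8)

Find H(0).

H(0) = 45/4 ≈ 11.25

At s = 0 each factor (s + a) contributes a and each (s^2 + bs + c) contributes c.
H(0) = 10·(9) / ((8)) = 90/8 = 45/4.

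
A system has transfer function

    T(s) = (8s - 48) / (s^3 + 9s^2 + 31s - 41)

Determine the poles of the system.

s = -5 ± 4j, 1

The poles are the roots of the denominator s^3 + 9s^2 + 31s - 41 = 0.
Trying s = 1: the polynomial evaluates to 0, so (s - 1) is a factor.
Dividing out leaves s^2 + 10s + 41 = 0.
The quadratic formula then gives s = -5 ± 4j.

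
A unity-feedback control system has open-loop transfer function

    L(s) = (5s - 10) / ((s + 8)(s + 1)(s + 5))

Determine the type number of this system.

The denominator has no factor of s at the origin — no free integrator — so this is a Type 0 system.

Type 0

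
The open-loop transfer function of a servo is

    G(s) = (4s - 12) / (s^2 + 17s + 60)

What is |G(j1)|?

Substitute s = j1: numerator = -12 + j4, denominator = 59 + j17.
|G(j1)| = |-12 + j4| / |59 + j17| = 12.649 / 61.400 ≈ 0.2060.

|G(j1)| ≈ 0.2060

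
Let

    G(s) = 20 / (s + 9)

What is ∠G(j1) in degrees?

∠G(j1) ≈ -6.340°

At s = j1: numerator = 20, denominator = 9 + j1.
∠G = ∠num − ∠den = 0° − (6.3402°) = -6.340°.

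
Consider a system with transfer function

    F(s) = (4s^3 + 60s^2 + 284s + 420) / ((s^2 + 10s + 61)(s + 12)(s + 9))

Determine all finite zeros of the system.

Set the numerator to zero: 4s^3 + 60s^2 + 284s + 420 = 0, i.e. 4·(s^3 + 15s^2 + 71s + 105) = 0.
Factoring: (s + 5)(s + 3)(s + 7) = 0.

s = -5, -3, -7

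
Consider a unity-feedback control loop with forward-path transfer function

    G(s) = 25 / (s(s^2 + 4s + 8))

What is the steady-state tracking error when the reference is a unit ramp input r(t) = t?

e_ss = 0.3200

G(s) has one pole at the origin.
This is a Type 1 system. Kv = lim_{s→0} s·G(s) = 25/8.
e_ss = 1/Kv = 1/(25/8) = 8/25 ≈ 0.3200.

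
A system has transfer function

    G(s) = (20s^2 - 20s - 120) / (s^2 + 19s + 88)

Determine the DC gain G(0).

Set s = 0: G(0) = (-120) / (88) = -15/11.

G(0) = -15/11 ≈ -1.364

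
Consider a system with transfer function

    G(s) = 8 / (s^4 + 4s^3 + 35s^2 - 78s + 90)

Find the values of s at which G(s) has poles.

The poles are the roots of the denominator s^4 + 4s^3 + 35s^2 - 78s + 90 = 0.
No real roots exist; factor into two real quadratics: (s^2 - 2s + 2)(s^2 + 6s + 45) = 0.
Each quadratic gives a conjugate pair via the quadratic formula.

s = 1 ± j, -3 ± 6j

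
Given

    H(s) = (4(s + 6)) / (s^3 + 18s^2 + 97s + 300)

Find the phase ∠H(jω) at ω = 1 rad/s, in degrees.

At s = j1: numerator = 24 + j4, denominator = 282 + j96.
∠H = ∠num − ∠den = 9.4623° − (18.800°) = -9.338°.

∠H(j1) ≈ -9.338°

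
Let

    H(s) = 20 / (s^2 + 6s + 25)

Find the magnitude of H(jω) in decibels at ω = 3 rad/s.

|H(j3)|_dB ≈ -1.61 dB

Substitute s = j3: numerator = 20, denominator = 16 + j18.
|H(j3)| = |20| / |16 + j18| = 20 / 24.083 ≈ 0.8305.
In decibels: 20·log₁₀(0.8305) ≈ -1.61 dB.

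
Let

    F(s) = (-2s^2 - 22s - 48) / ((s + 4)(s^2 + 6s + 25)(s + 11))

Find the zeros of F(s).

s = -3, -8

Set the numerator to zero: -2s^2 - 22s - 48 = 0, i.e. -2·(s^2 + 11s + 24) = 0.
Factoring: (s + 3)(s + 8) = 0.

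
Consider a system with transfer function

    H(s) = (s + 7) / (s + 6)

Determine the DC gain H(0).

H(0) = 7/6 ≈ 1.167

Set s = 0: H(0) = (7) / (6) = 7/6.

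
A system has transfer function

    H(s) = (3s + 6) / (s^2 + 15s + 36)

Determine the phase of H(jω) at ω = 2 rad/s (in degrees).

∠H(j2) ≈ 1.848°

At s = j2: numerator = 6 + j6, denominator = 32 + j30.
∠H = ∠num − ∠den = 45° − (43.152°) = 1.848°.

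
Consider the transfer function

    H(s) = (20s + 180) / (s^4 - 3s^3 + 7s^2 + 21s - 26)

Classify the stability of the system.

unstable

The denominator s^4 - 3s^3 + 7s^2 + 21s - 26 factors as (s - 1)(s + 2)(s^2 - 4s + 13), giving poles at s = 1, -2, 2 + 3j, 2 - 3j.
Since the pole(s) at s = 1, 2 + 3j, 2 - 3j lie in the right half-plane, the system is unstable.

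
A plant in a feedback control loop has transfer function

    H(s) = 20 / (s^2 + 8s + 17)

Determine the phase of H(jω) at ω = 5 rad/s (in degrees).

At s = j5: numerator = 20, denominator = -8 + j40.
∠H = ∠num − ∠den = 0° − (101.31°) = -101.3°.

∠H(j5) ≈ -101.3°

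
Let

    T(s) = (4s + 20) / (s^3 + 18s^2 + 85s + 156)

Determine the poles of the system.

s = -3 + 2j, -3 - 2j, -12

The poles are the roots of the denominator s^3 + 18s^2 + 85s + 156 = 0.
Trying s = -12: the polynomial evaluates to 0, so (s + 12) is a factor.
Dividing out leaves s^2 + 6s + 13 = 0.
The quadratic formula then gives s = -3 ± 2j.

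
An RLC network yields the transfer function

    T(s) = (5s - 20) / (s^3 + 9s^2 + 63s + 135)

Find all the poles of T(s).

s = -3 ± 6j, -3

The poles are the roots of the denominator s^3 + 9s^2 + 63s + 135 = 0.
Trying s = -3: the polynomial evaluates to 0, so (s + 3) is a factor.
Dividing out leaves s^2 + 6s + 45 = 0.
The quadratic formula then gives s = -3 ± 6j.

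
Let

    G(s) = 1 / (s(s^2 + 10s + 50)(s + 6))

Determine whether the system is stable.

marginally stable

The poles can be read from the denominator factors: s = 0, -5 ± 5j, -6.
Since the simple pole(s) at s = 0 lie on the jω-axis with none in the right half-plane, the system is marginally stable.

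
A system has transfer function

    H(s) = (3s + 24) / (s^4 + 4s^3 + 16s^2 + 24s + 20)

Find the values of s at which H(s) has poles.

The poles are the roots of the denominator s^4 + 4s^3 + 16s^2 + 24s + 20 = 0.
No real roots exist; factor into two real quadratics: (s^2 + 2s + 10)(s^2 + 2s + 2) = 0.
Each quadratic gives a conjugate pair via the quadratic formula.

s = -1 ± 3j, -1 ± j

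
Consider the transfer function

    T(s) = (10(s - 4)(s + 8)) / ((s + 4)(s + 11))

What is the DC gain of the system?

T(0) = -80/11 ≈ -7.273

At s = 0 each factor (s + a) contributes a and each (s^2 + bs + c) contributes c.
T(0) = 10·(-4) · (8) / ((4) · (11)) = -320/44 = -80/11.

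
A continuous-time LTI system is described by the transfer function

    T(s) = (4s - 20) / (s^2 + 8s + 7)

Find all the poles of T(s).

The poles are the roots of the denominator s^2 + 8s + 7 = 0.
Factoring: (s + 1)(s + 7) = 0, so s = -1 and s = -7.

s = -1, -7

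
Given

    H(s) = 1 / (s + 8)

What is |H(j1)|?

Substitute s = j1: numerator = 1, denominator = 8 + j1.
|H(j1)| = |1| / |8 + j1| = 1 / 8.0623 ≈ 0.1240.

|H(j1)| ≈ 0.1240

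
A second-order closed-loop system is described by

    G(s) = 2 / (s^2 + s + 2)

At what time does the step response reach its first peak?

Comparing s^2 + s + 2 to s^2 + 2ζωₙs + ωₙ²: ωₙ = √2 ≈ 1.414 rad/s and ζ = 1/(2·√2) ≈ 0.3536.
ζωₙ = 1/2 = 0.5, so ω_d = ωₙ√(1−ζ²) = √(ωₙ² − (ζωₙ)²) = √(2 − 0.5²) = √1.75 ≈ 1.323 rad/s.
t_p = π/ω_d = π/1.323 ≈ 2.375 s.

t_p ≈ 2.375 s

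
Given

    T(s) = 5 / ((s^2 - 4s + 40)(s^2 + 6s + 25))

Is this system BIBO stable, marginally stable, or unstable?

unstable

The poles can be read from the denominator factors: s = 2 ± 6j, -3 ± 4j.
Since the pole(s) at s = 2 + 6j, 2 - 6j lie in the right half-plane, the system is unstable.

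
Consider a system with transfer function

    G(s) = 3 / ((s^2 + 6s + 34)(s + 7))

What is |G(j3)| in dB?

|G(j3)|_dB ≈ -37.9 dB

Substitute s = j3: numerator = 3, denominator = 121 + j201.
|G(j3)| = |3| / |121 + j201| = 3 / 234.61 ≈ 0.01279.
In decibels: 20·log₁₀(0.01279) ≈ -37.9 dB.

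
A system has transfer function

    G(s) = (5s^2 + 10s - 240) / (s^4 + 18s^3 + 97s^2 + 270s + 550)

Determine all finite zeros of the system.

s = -8, 6

Set the numerator to zero: 5s^2 + 10s - 240 = 0, i.e. 5·(s^2 + 2s - 48) = 0.
Factoring: (s + 8)(s - 6) = 0.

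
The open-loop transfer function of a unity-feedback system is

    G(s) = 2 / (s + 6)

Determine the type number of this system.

The denominator has no factor of s at the origin — no free integrator — so this is a Type 0 system.

Type 0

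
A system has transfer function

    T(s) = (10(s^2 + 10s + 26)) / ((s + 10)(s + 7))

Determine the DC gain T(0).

T(0) = 26/7 ≈ 3.714

At s = 0 each factor (s + a) contributes a and each (s^2 + bs + c) contributes c.
T(0) = 10·(26) / ((10) · (7)) = 260/70 = 26/7.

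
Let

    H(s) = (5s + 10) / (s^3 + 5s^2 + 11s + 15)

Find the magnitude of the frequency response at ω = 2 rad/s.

Substitute s = j2: numerator = 10 + j10, denominator = -5 + j14.
|H(j2)| = |10 + j10| / |-5 + j14| = 14.142 / 14.866 ≈ 0.9513.

|H(j2)| ≈ 0.9513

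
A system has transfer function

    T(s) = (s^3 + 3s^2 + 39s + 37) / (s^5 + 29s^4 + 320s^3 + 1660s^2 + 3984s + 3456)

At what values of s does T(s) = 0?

s = -1 ± 6j, -1

Set the numerator to zero: s^3 + 3s^2 + 39s + 37 = 0.
Factoring: (s^2 + 2s + 37)(s + 1) = 0.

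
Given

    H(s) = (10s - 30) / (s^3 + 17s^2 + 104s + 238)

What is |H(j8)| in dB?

Substitute s = j8: numerator = -30 + j80, denominator = -850 + j320.
|H(j8)| = |-30 + j80| / |-850 + j320| = 85.440 / 908.24 ≈ 0.09407.
In decibels: 20·log₁₀(0.09407) ≈ -20.5 dB.

|H(j8)|_dB ≈ -20.5 dB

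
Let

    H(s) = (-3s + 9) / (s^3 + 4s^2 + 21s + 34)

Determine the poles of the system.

The poles are the roots of the denominator s^3 + 4s^2 + 21s + 34 = 0.
Trying s = -2: the polynomial evaluates to 0, so (s + 2) is a factor.
Dividing out leaves s^2 + 2s + 17 = 0.
The quadratic formula then gives s = -1 ± 4j.

s = -2, -1 ± 4j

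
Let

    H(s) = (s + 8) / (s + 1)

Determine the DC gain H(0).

Set s = 0: H(0) = (8) / (1) = 8.

H(0) = 8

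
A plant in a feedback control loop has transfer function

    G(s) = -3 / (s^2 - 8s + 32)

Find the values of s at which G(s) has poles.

s = 4 ± 4j

The poles are the roots of the denominator s^2 - 8s + 32 = 0.
Using the quadratic formula: s = (8 ± √(-64))/2 = 4 ± 4j.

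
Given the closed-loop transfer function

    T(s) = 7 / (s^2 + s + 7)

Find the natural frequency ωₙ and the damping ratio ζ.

ωₙ ≈ 2.646 rad/s, ζ ≈ 0.1890

Compare the denominator to the standard form s^2 + 2ζωₙs + ωₙ².
ωₙ² = 7, so ωₙ = √7 ≈ 2.646 rad/s.
2ζωₙ = 1, so ζ = 1/(2·√7) ≈ 0.1890.
With ζ = 0.1890 the response is underdamped.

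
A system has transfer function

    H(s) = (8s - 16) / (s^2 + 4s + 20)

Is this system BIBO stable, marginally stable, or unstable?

The denominator s^2 + 4s + 20 factors as (s^2 + 4s + 20), giving poles at s = -2 + 4j, -2 - 4j.
Since all poles lie strictly in the left half-plane, the system is stable.

stable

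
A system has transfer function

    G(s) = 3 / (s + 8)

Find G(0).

Set s = 0: G(0) = (3) / (8) = 3/8.

G(0) = 3/8 ≈ 0.3750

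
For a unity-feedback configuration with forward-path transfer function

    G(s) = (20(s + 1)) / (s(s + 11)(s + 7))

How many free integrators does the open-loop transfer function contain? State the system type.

Type 1

The denominator has 1 factor of s at the origin (free integrator), so this is a Type 1 system.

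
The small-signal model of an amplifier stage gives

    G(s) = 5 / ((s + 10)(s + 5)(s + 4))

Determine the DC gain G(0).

G(0) = 1/40 ≈ 0.02500

Set s = 0: G(0) = (5) / (200) = 1/40.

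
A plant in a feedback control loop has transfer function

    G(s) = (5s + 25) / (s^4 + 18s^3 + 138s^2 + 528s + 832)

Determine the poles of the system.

s = -4 + 4j, -4 - 4j, -5 + j, -5 - j

The poles are the roots of the denominator s^4 + 18s^3 + 138s^2 + 528s + 832 = 0.
No real roots exist; factor into two real quadratics: (s^2 + 8s + 32)(s^2 + 10s + 26) = 0.
Each quadratic gives a conjugate pair via the quadratic formula.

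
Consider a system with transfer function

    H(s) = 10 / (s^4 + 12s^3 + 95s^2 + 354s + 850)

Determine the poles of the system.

The poles are the roots of the denominator s^4 + 12s^3 + 95s^2 + 354s + 850 = 0.
No real roots exist; factor into two real quadratics: (s^2 + 6s + 25)(s^2 + 6s + 34) = 0.
Each quadratic gives a conjugate pair via the quadratic formula.

s = -3 ± 4j, -3 ± 5j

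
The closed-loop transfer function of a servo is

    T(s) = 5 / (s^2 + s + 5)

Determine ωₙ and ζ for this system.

Compare the denominator to the standard form s^2 + 2ζωₙs + ωₙ².
ωₙ² = 5, so ωₙ = √5 ≈ 2.236 rad/s.
2ζωₙ = 1, so ζ = 1/(2·√5) ≈ 0.2236.
With ζ = 0.2236 the response is underdamped.

ωₙ ≈ 2.236 rad/s, ζ ≈ 0.2236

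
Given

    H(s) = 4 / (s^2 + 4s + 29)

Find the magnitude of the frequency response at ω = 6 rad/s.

Substitute s = j6: numerator = 4, denominator = -7 + j24.
|H(j6)| = |4| / |-7 + j24| = 4 / 25 = 0.1600.

|H(j6)| = 0.1600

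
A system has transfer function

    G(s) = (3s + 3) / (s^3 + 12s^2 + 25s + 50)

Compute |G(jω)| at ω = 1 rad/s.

|G(j1)| ≈ 0.09440

Substitute s = j1: numerator = 3 + j3, denominator = 38 + j24.
|G(j1)| = |3 + j3| / |38 + j24| = 4.2426 / 44.944 ≈ 0.09440.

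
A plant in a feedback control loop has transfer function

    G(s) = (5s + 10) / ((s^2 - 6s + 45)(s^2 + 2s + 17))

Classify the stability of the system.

unstable

The poles can be read from the denominator factors: s = 3 ± 6j, -1 ± 4j.
Since the pole(s) at s = 3 ± 6j lie in the right half-plane, the system is unstable.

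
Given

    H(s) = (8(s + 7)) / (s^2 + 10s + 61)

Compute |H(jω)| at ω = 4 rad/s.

|H(j4)| ≈ 1.071

Substitute s = j4: numerator = 56 + j32, denominator = 45 + j40.
|H(j4)| = |56 + j32| / |45 + j40| = 64.498 / 60.208 ≈ 1.071.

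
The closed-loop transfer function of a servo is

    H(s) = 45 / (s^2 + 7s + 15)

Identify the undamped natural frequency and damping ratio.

Compare the denominator to the standard form s^2 + 2ζωₙs + ωₙ².
ωₙ² = 15, so ωₙ = √15 ≈ 3.873 rad/s.
2ζωₙ = 7, so ζ = 7/(2·√15) ≈ 0.9037.

ωₙ ≈ 3.873 rad/s, ζ ≈ 0.9037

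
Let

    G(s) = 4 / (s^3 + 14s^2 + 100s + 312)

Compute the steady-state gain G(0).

Set s = 0: G(0) = (4) / (312) = 1/78.

G(0) = 1/78 ≈ 0.01282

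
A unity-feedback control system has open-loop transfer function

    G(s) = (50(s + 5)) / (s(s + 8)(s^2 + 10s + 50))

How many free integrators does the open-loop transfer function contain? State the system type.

Type 1

The denominator has 1 factor of s at the origin (free integrator), so this is a Type 1 system.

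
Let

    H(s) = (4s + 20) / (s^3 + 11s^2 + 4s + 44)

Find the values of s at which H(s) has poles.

s = ±2j, -11

The poles are the roots of the denominator s^3 + 11s^2 + 4s + 44 = 0.
Trying s = -11: the polynomial evaluates to 0, so (s + 11) is a factor.
Dividing out leaves s^2 + 4 = 0.
The quadratic formula then gives s = 0 ± 2j.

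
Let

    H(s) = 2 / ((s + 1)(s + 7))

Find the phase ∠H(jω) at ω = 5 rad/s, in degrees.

At s = j5: numerator = 2, denominator = -18 + j40.
∠H = ∠num − ∠den = 0° − (114.23°) = -114.2°.

∠H(j5) ≈ -114.2°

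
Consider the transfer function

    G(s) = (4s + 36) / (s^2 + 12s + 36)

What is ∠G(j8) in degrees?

∠G(j8) ≈ -64.63°

At s = j8: numerator = 36 + j32, denominator = -28 + j96.
∠G = ∠num − ∠den = 41.634° − (106.26°) = -64.63°.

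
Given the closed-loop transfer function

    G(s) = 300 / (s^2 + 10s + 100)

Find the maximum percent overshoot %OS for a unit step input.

Comparing s^2 + 10s + 100 to s^2 + 2ζωₙs + ωₙ²: ωₙ = 10 rad/s and ζ = 10/(2·10) = 0.5.
%OS = 100·exp(−πζ/√(1−ζ²)) = 100·exp(−π·0.5/√(1−0.5²)) ≈ 16.3%.

%OS ≈ 16.3%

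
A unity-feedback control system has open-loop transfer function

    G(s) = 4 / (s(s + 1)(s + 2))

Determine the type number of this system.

Type 1

The denominator has 1 factor of s at the origin (free integrator), so this is a Type 1 system.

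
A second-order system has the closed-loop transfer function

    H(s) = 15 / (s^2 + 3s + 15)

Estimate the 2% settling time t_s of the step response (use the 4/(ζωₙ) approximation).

Comparing s^2 + 3s + 15 to s^2 + 2ζωₙs + ωₙ²: ωₙ = √15 ≈ 3.873 rad/s and ζ = 3/(2·√15) ≈ 0.3873.
ζωₙ = 3/2 = 1.5, so t_s ≈ 4/(ζωₙ) = 4/1.5 ≈ 2.667 s.

t_s ≈ 2.667 s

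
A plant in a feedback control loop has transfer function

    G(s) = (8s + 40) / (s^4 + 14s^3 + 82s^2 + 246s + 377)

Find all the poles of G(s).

The poles are the roots of the denominator s^4 + 14s^3 + 82s^2 + 246s + 377 = 0.
No real roots exist; factor into two real quadratics: (s^2 + 10s + 29)(s^2 + 4s + 13) = 0.
Each quadratic gives a conjugate pair via the quadratic formula.

s = -5 + 2j, -5 - 2j, -2 + 3j, -2 - 3j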